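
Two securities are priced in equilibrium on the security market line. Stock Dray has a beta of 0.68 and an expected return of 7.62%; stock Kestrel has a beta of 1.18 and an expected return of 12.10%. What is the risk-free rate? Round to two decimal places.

1.53%

Both satisfy E(R) = R_f + β·MRP, so the slope of the SML is
MRP = (12.10% − 7.62%) / (1.18 − 0.68) = 4.48% / 0.50 = 8.9600%
R_f = E(R_Dray) − β_Dray·MRP = 7.62% − 0.68 × 8.9600% = 1.5272%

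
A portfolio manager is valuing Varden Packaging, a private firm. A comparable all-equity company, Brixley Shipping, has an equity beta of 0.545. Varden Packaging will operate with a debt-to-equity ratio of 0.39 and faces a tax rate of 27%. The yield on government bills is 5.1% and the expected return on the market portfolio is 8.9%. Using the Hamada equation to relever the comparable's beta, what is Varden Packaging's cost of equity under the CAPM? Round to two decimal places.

β_L = β_U × [1 + (1 − t)(D/E)] = 0.545 × [1 + (1 − 0.27) × 0.39]
    = 0.545 × [1 + 0.73 × 0.39] = 0.545 × 1.2847 = 0.7002
MRP = 8.9% − 5.1% = 3.80%
E(R) = R_f + β_L × MRP = 5.1% + 0.7002 × 3.8% = 7.76%

7.76%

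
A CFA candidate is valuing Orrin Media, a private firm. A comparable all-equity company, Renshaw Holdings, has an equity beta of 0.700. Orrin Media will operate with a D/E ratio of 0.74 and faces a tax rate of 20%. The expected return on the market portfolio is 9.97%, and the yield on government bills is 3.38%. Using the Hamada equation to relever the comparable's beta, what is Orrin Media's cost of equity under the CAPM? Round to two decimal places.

10.72%

β_L = β_U × [1 + (1 − t)(D/E)] = 0.700 × [1 + (1 − 0.20) × 0.74]
    = 0.700 × [1 + 0.80 × 0.74] = 0.700 × 1.5920 = 1.1144
MRP = 9.97% − 3.38% = 6.59%
E(R) = R_f + β_L × MRP = 3.38% + 1.1144 × 6.59% = 10.72%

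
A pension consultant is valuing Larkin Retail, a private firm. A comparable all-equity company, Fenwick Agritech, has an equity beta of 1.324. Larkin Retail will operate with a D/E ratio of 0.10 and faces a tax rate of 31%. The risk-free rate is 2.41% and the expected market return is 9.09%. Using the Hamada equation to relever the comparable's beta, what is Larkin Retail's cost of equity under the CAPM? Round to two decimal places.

β_L = β_U × [1 + (1 − t)(D/E)] = 1.324 × [1 + (1 − 0.31) × 0.10]
    = 1.324 × [1 + 0.69 × 0.10] = 1.324 × 1.0690 = 1.4154
MRP = 9.09% − 2.41% = 6.68%
E(R) = R_f + β_L × MRP = 2.41% + 1.4154 × 6.68% = 11.86%

11.86%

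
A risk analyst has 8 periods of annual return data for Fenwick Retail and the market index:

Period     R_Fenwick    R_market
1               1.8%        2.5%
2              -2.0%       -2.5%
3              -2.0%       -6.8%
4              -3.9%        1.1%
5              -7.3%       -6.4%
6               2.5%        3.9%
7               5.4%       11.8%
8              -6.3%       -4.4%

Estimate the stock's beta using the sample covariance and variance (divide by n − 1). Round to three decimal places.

0.603

Mean R_i = (1.8 − 2.0 − 2.0 − 3.9 − 7.3 + 2.5 + 5.4 − 6.3) / 8 = -1.4750%
Mean R_m = (2.5 − 2.5 − 6.8 + 1.1 − 6.4 + 3.9 + 11.8 − 4.4) / 8 = -0.1000%
Σ(R_i − R̄_i)(R_m − R̄_m) = 165.5400  ⇒  Cov = 165.5400 / 7 = 23.6486
Σ(R_m − R̄_m)² = 274.6400  ⇒  Var(R_m) = 274.6400 / 7 = 39.2343
β = Cov / Var(R_m) = 23.6486 / 39.2343 = 0.6028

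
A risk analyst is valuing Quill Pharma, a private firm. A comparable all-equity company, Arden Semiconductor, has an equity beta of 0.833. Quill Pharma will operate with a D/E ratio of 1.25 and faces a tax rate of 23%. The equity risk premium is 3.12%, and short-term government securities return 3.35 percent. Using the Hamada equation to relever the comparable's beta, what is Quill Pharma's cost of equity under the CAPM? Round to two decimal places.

8.45%

β_L = β_U × [1 + (1 − t)(D/E)] = 0.833 × [1 + (1 − 0.23) × 1.25]
    = 0.833 × [1 + 0.77 × 1.25] = 0.833 × 1.9625 = 1.6348
E(R) = R_f + β_L × MRP = 3.35% + 1.6348 × 3.12% = 8.45%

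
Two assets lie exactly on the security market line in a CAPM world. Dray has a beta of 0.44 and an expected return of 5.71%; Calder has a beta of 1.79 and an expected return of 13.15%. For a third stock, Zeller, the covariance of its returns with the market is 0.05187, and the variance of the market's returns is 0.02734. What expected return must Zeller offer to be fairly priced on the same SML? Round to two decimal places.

13.74%

MRP = (13.15% − 5.71%) / (1.79 − 0.44) = 5.5111%
R_f = 5.71% − 0.44 × 5.5111% = 3.2851%
β_Zeller = Cov / Var(R_m) = 0.05187 / 0.02734 = 1.8972
E(R_Zeller) = R_f + β × MRP = 3.2851% + 1.8972 × 5.5111% = 13.74%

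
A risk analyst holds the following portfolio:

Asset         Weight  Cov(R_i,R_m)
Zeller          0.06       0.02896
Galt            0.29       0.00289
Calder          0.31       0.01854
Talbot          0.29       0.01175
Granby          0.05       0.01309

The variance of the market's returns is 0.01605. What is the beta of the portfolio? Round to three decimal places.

β_Zeller = 0.02896 / 0.01605 = 1.8044
β_Galt = 0.00289 / 0.01605 = 0.1801
β_Calder = 0.01854 / 0.01605 = 1.1551
β_Talbot = 0.01175 / 0.01605 = 0.7321
β_Granby = 0.01309 / 0.01605 = 0.8156
β_P = Σ w_i β_i = 0.06×1.8044 + 0.29×0.1801 + 0.31×1.1551 + 0.29×0.7321 + 0.05×0.8156 = 0.7717

0.772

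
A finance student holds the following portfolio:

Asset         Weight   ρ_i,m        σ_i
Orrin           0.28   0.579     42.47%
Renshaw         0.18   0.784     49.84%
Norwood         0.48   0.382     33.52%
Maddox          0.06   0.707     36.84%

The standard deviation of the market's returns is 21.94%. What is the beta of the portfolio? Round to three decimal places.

β_Orrin = 0.579 × 42.47% / 21.94% = 1.1208
β_Renshaw = 0.784 × 49.84% / 21.94% = 1.7810
β_Norwood = 0.382 × 33.52% / 21.94% = 0.5836
β_Maddox = 0.707 × 36.84% / 21.94% = 1.1871
β_P = Σ w_i β_i = 0.28×1.1208 + 0.18×1.7810 + 0.48×0.5836 + 0.06×1.1871 = 0.9858

0.986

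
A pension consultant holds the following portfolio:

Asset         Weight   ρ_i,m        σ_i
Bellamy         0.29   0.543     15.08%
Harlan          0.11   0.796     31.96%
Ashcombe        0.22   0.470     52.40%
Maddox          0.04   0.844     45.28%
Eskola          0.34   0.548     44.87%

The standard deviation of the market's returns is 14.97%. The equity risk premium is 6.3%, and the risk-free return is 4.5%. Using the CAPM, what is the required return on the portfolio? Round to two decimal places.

β_Bellamy = 0.543 × 15.08% / 14.97% = 0.5470
β_Harlan = 0.796 × 31.96% / 14.97% = 1.6994
β_Ashcombe = 0.470 × 52.40% / 14.97% = 1.6452
β_Maddox = 0.844 × 45.28% / 14.97% = 2.5529
β_Eskola = 0.548 × 44.87% / 14.97% = 1.6425
β_P = Σ w_i β_i = 0.29×0.5470 + 0.11×1.6994 + 0.22×1.6452 + 0.04×2.5529 + 0.34×1.6425 = 1.3681
E(R_P) = R_f + β_P × MRP = 4.5% + 1.3681 × 6.3% = 13.12%

13.12%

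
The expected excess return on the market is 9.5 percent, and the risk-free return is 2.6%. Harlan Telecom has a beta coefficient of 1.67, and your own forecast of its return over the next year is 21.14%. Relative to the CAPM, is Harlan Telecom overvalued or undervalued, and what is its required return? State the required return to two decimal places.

Required return = R_f + β·MRP = 2.6% + 1.67 × 9.5% = 18.47%
Forecast 21.14% > required 18.47% → the stock plots above the SML → undervalued.

Undervalued; required return 18.47%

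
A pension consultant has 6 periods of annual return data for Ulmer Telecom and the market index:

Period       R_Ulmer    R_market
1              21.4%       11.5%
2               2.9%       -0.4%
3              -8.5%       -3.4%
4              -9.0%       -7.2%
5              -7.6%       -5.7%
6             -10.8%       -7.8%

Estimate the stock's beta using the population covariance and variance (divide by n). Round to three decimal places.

Mean R_i = (21.4 + 2.9 − 8.5 − 9.0 − 7.6 − 10.8) / 6 = -1.9333%
Mean R_m = (11.5 − 0.4 − 3.4 − 7.2 − 5.7 − 7.8) / 6 = -2.1667%
Σ(R_i − R̄_i)(R_m − R̄_m) = 441.0667  ⇒  Cov = 441.0667 / 6 = 73.5111
Σ(R_m − R̄_m)² = 260.9733  ⇒  Var(R_m) = 260.9733 / 6 = 43.4956
β = Cov / Var(R_m) = 73.5111 / 43.4956 = 1.6901

1.690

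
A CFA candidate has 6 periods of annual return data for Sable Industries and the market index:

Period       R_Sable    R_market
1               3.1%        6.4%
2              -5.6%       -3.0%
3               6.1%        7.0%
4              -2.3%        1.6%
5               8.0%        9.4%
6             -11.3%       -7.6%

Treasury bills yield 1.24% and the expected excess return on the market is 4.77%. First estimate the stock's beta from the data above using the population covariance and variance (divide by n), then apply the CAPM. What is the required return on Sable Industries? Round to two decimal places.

Mean R_i = (3.1 − 5.6 + 6.1 − 2.3 + 8.0 − 11.3) / 6 = -0.3333%
Mean R_m = (6.4 − 3.0 + 7.0 + 1.6 + 9.4 − 7.6) / 6 = 2.3000%
Σ(R_i − R̄_i)(R_m − R̄_m) = 241.3400  ⇒  Cov = 241.3400 / 6 = 40.2233
Σ(R_m − R̄_m)² = 215.9000  ⇒  Var(R_m) = 215.9000 / 6 = 35.9833
β = Cov / Var(R_m) = 40.2233 / 35.9833 = 1.1178
E(R) = R_f + β × MRP = 1.24% + 1.1178 × 4.77% = 6.57%

6.57%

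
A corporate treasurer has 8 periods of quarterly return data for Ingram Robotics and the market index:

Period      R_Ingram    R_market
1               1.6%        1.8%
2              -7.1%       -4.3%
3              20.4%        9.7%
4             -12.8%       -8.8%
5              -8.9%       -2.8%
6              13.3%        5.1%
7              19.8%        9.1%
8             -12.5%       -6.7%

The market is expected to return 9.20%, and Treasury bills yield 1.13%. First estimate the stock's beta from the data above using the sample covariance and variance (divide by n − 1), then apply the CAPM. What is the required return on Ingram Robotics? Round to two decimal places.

17.00%

Mean R_i = (1.6 − 7.1 + 20.4 − 12.8 − 8.9 + 13.3 + 19.8 − 12.5) / 8 = 1.7250%
Mean R_m = (1.8 − 4.3 + 9.7 − 8.8 − 2.8 + 5.1 + 9.1 − 6.7) / 8 = 0.3875%
Σ(R_i − R̄_i)(R_m − R̄_m) = 695.2625  ⇒  Cov = 695.2625 / 7 = 99.3232
Σ(R_m − R̄_m)² = 353.6088  ⇒  Var(R_m) = 353.6088 / 7 = 50.5155
β = Cov / Var(R_m) = 99.3232 / 50.5155 = 1.9662
MRP = 9.20% − 1.13% = 8.07%
E(R) = R_f + β × MRP = 1.13% + 1.9662 × 8.07% = 17.00%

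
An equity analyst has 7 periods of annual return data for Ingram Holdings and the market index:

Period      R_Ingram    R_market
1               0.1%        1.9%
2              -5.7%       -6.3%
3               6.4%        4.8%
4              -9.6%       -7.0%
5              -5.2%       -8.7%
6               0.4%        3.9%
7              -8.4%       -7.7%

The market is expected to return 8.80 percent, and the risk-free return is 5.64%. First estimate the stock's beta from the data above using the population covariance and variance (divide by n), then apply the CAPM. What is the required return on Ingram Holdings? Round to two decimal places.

Mean R_i = (0.1 − 5.7 + 6.4 − 9.6 − 5.2 + 0.4 − 8.4) / 7 = -3.1429%
Mean R_m = (1.9 − 6.3 + 4.8 − 7.0 − 8.7 + 3.9 − 7.7) / 7 = -2.7286%
Σ(R_i − R̄_i)(R_m − R̄_m) = 185.4714  ⇒  Cov = 185.4714 / 7 = 26.4959
Σ(R_m − R̄_m)² = 213.4143  ⇒  Var(R_m) = 213.4143 / 7 = 30.4878
β = Cov / Var(R_m) = 26.4959 / 30.4878 = 0.8691
MRP = 8.80% − 5.64% = 3.16%
E(R) = R_f + β × MRP = 5.64% + 0.8691 × 3.16% = 8.39%

8.39%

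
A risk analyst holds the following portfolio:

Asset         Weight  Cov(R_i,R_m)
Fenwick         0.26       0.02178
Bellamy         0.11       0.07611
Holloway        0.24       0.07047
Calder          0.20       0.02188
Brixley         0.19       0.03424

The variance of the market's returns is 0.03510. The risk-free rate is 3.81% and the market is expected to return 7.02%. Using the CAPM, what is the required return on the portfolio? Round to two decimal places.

7.64%

β_Fenwick = 0.02178 / 0.03510 = 0.6205
β_Bellamy = 0.07611 / 0.03510 = 2.1684
β_Holloway = 0.07047 / 0.03510 = 2.0077
β_Calder = 0.02188 / 0.03510 = 0.6234
β_Brixley = 0.03424 / 0.03510 = 0.9755
β_P = Σ w_i β_i = 0.26×0.6205 + 0.11×2.1684 + 0.24×2.0077 + 0.20×0.6234 + 0.19×0.9755 = 1.1917
MRP = 7.02% − 3.81% = 3.21%
E(R_P) = R_f + β_P × MRP = 3.81% + 1.1917 × 3.21% = 7.64%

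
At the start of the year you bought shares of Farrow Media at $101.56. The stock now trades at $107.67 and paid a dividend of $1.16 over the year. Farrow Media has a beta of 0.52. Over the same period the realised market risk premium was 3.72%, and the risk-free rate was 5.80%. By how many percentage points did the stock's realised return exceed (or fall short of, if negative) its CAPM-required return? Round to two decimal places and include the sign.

Realised HPR = (P1 + D1 − P0) / P0 = (107.67 + 1.16 − 101.56) / 101.56 = 7.27 / 101.56 = 7.1583%
CAPM required = R_f + β·MRP = 5.80% + 0.52 × 3.72% = 7.7344%
α = realised − required = 7.1583% − 7.7344% = -0.58%

-0.58%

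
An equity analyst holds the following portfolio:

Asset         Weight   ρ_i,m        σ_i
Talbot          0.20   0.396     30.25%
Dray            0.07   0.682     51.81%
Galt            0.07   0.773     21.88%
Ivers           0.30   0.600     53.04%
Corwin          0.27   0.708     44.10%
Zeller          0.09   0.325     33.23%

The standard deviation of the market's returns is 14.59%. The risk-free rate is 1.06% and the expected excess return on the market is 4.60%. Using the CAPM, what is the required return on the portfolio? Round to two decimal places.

β_Talbot = 0.396 × 30.25% / 14.59% = 0.8210
β_Dray = 0.682 × 51.81% / 14.59% = 2.4218
β_Galt = 0.773 × 21.88% / 14.59% = 1.1592
β_Ivers = 0.600 × 53.04% / 14.59% = 2.1812
β_Corwin = 0.708 × 44.10% / 14.59% = 2.1400
β_Zeller = 0.325 × 33.23% / 14.59% = 0.7402
β_P = Σ w_i β_i = 0.20×0.8210 + 0.07×2.4218 + 0.07×1.1592 + 0.30×2.1812 + 0.27×2.1400 + 0.09×0.7402 = 1.7136
E(R_P) = R_f + β_P × MRP = 1.06% + 1.7136 × 4.60% = 8.94%

8.94%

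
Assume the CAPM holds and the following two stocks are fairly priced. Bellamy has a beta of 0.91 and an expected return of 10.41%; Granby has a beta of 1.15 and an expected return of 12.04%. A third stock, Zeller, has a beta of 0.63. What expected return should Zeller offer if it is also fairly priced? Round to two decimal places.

8.51%

MRP (SML slope) = (12.04% − 10.41%) / (1.15 − 0.91) = 1.63% / 0.24 = 6.7917%
R_f (intercept) = 10.41% − 0.91 × 6.7917% = 4.2296%
E(R_Zeller) = R_f + β × MRP = 4.2296% + 0.63 × 6.7917% = 8.51%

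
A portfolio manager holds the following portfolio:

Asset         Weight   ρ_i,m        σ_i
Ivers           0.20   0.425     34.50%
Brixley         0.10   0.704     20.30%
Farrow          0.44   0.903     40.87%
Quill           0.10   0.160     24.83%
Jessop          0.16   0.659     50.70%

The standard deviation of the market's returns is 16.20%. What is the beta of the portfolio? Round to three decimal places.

β_Ivers = 0.425 × 34.50% / 16.20% = 0.9051
β_Brixley = 0.704 × 20.30% / 16.20% = 0.8822
β_Farrow = 0.903 × 40.87% / 16.20% = 2.2781
β_Quill = 0.160 × 24.83% / 16.20% = 0.2452
β_Jessop = 0.659 × 50.70% / 16.20% = 2.0624
β_P = Σ w_i β_i = 0.20×0.9051 + 0.10×0.8822 + 0.44×2.2781 + 0.10×0.2452 + 0.16×2.0624 = 1.6261

1.626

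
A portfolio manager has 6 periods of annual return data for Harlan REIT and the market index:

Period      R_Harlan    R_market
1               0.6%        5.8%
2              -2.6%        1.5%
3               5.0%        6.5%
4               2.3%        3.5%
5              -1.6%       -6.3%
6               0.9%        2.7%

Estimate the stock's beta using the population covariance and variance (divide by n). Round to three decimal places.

Mean R_i = (0.6 − 2.6 + 5.0 + 2.3 − 1.6 + 0.9) / 6 = 0.7667%
Mean R_m = (5.8 + 1.5 + 6.5 + 3.5 − 6.3 + 2.7) / 6 = 2.2833%
Σ(R_i − R̄_i)(R_m − R̄_m) = 42.1367  ⇒  Cov = 42.1367 / 6 = 7.0228
Σ(R_m − R̄_m)² = 106.0883  ⇒  Var(R_m) = 106.0883 / 6 = 17.6814
β = Cov / Var(R_m) = 7.0228 / 17.6814 = 0.3972

0.397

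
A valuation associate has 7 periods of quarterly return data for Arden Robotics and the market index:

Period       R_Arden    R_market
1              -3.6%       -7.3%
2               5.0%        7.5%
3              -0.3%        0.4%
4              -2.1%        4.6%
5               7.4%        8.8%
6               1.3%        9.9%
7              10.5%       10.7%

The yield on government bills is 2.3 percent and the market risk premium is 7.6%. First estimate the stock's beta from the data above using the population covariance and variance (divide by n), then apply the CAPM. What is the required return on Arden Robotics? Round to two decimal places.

7.00%

Mean R_i = (-3.6 + 5.0 − 0.3 − 2.1 + 7.4 + 1.3 + 10.5) / 7 = 2.6000%
Mean R_m = (-7.3 + 7.5 + 0.4 + 4.6 + 8.8 + 9.9 + 10.7) / 7 = 4.9429%
Σ(R_i − R̄_i)(R_m − R̄_m) = 154.3800  ⇒  Cov = 154.3800 / 7 = 22.0543
Σ(R_m − R̄_m)² = 249.7771  ⇒  Var(R_m) = 249.7771 / 7 = 35.6824
β = Cov / Var(R_m) = 22.0543 / 35.6824 = 0.6181
E(R) = R_f + β × MRP = 2.3% + 0.6181 × 7.6% = 7.00%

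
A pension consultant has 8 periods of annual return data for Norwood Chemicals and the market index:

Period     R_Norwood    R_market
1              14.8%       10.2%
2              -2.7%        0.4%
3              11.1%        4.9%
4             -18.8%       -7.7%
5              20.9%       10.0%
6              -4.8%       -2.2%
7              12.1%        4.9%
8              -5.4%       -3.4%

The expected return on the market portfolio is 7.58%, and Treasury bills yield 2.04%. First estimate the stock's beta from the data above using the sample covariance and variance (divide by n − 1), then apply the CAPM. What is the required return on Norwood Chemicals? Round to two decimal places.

13.22%

Mean R_i = (14.8 − 2.7 + 11.1 − 18.8 + 20.9 − 4.8 + 12.1 − 5.4) / 8 = 3.4000%
Mean R_m = (10.2 + 0.4 + 4.9 − 7.7 + 10.0 − 2.2 + 4.9 − 3.4) / 8 = 2.1375%
Σ(R_i − R̄_i)(R_m − R̄_m) = 588.1000  ⇒  Cov = 588.1000 / 7 = 84.0143
Σ(R_m − R̄_m)² = 291.3588  ⇒  Var(R_m) = 291.3588 / 7 = 41.6227
β = Cov / Var(R_m) = 84.0143 / 41.6227 = 2.0185
MRP = 7.58% − 2.04% = 5.54%
E(R) = R_f + β × MRP = 2.04% + 2.0185 × 5.54% = 13.22%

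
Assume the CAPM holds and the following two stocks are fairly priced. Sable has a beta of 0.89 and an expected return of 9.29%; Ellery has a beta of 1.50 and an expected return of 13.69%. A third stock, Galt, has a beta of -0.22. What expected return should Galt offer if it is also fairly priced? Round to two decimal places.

MRP (SML slope) = (13.69% − 9.29%) / (1.50 − 0.89) = 4.40% / 0.61 = 7.2131%
R_f (intercept) = 9.29% − 0.89 × 7.2131% = 2.8703%
E(R_Galt) = R_f + β × MRP = 2.8703% + -0.22 × 7.2131% = 1.28%

1.28%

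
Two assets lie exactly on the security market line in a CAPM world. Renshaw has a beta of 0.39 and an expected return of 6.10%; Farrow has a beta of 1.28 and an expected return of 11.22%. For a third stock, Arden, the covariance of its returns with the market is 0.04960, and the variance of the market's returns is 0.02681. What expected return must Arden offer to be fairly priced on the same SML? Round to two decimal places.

MRP = (11.22% − 6.10%) / (1.28 − 0.39) = 5.7528%
R_f = 6.10% − 0.39 × 5.7528% = 3.8564%
β_Arden = Cov / Var(R_m) = 0.04960 / 0.02681 = 1.8501
E(R_Arden) = R_f + β × MRP = 3.8564% + 1.8501 × 5.7528% = 14.50%

14.50%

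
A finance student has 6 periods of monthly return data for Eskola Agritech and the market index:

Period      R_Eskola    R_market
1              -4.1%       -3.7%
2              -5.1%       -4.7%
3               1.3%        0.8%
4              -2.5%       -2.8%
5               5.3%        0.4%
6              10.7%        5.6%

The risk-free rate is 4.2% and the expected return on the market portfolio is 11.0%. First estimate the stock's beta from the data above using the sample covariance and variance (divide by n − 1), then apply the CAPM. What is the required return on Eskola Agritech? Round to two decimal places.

Mean R_i = (-4.1 − 5.1 + 1.3 − 2.5 + 5.3 + 10.7) / 6 = 0.9333%
Mean R_m = (-3.7 − 4.7 + 0.8 − 2.8 + 0.4 + 5.6) / 6 = -0.7333%
Σ(R_i − R̄_i)(R_m − R̄_m) = 113.3267  ⇒  Cov = 113.3267 / 5 = 22.6653
Σ(R_m − R̄_m)² = 72.5533  ⇒  Var(R_m) = 72.5533 / 5 = 14.5107
β = Cov / Var(R_m) = 22.6653 / 14.5107 = 1.5620
MRP = 11.0% − 4.2% = 6.80%
E(R) = R_f + β × MRP = 4.2% + 1.5620 × 6.8% = 14.82%

14.82%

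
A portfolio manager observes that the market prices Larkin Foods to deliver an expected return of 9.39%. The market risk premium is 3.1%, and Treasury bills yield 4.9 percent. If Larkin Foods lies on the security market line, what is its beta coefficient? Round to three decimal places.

β = (E(R) − R_f) / MRP = (9.39% − 4.9%) / 3.1% = 4.49% / 3.1% = 1.448

1.448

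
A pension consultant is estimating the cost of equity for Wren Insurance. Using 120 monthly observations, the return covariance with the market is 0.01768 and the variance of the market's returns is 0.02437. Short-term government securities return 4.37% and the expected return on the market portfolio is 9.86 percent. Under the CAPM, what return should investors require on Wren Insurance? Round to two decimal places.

8.35%

β = Cov(R_i, R_m) / Var(R_m) = 0.01768 / 0.02437 = 0.7255
MRP = 9.86% − 4.37% = 5.49%
E(R) = R_f + β × MRP = 4.37% + 0.7255 × 5.49% = 8.35%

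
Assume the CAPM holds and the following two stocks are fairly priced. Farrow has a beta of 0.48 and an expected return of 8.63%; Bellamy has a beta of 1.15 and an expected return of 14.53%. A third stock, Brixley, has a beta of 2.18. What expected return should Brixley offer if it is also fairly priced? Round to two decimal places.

MRP (SML slope) = (14.53% − 8.63%) / (1.15 − 0.48) = 5.90% / 0.67 = 8.8060%
R_f (intercept) = 8.63% − 0.48 × 8.8060% = 4.4031%
E(R_Brixley) = R_f + β × MRP = 4.4031% + 2.18 × 8.8060% = 23.60%

23.60%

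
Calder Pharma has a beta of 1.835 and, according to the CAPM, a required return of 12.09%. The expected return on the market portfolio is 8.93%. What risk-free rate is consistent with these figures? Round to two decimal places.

5.15%

E(R) = R_f + β(E(R_m) − R_f) = R_f(1 − β) + β·E(R_m)
12.09% = R_f × (1 − 1.835) + 1.835 × 8.93%
12.09% = R_f × -0.835 + 16.38655%
R_f = (12.09% − 16.38655%) / -0.835 = 5.15%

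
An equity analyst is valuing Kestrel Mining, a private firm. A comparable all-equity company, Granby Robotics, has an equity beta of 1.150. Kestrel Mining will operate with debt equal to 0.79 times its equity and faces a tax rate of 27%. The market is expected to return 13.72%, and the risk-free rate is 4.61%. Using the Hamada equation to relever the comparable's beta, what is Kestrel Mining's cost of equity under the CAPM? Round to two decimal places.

21.13%

β_L = β_U × [1 + (1 − t)(D/E)] = 1.150 × [1 + (1 − 0.27) × 0.79]
    = 1.150 × [1 + 0.73 × 0.79] = 1.150 × 1.5767 = 1.8132
MRP = 13.72% − 4.61% = 9.11%
E(R) = R_f + β_L × MRP = 4.61% + 1.8132 × 9.11% = 21.13%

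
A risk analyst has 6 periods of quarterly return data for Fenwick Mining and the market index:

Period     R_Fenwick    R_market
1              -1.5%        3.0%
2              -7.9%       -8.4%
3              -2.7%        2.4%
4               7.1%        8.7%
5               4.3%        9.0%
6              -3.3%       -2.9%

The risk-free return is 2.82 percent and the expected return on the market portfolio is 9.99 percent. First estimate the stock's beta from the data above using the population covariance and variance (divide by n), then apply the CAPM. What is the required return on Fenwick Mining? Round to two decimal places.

8.29%

Mean R_i = (-1.5 − 7.9 − 2.7 + 7.1 + 4.3 − 3.3) / 6 = -0.6667%
Mean R_m = (3.0 − 8.4 + 2.4 + 8.7 + 9.0 − 2.9) / 6 = 1.9667%
Σ(R_i − R̄_i)(R_m − R̄_m) = 173.2867  ⇒  Cov = 173.2867 / 6 = 28.8811
Σ(R_m − R̄_m)² = 227.2133  ⇒  Var(R_m) = 227.2133 / 6 = 37.8689
β = Cov / Var(R_m) = 28.8811 / 37.8689 = 0.7627
MRP = 9.99% − 2.82% = 7.17%
E(R) = R_f + β × MRP = 2.82% + 0.7627 × 7.17% = 8.29%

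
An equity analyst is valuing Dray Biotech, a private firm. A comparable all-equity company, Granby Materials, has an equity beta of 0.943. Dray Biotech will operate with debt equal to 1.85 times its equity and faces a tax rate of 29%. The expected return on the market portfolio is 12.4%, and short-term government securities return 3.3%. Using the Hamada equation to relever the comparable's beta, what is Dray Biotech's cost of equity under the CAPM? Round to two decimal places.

23.15%

β_L = β_U × [1 + (1 − t)(D/E)] = 0.943 × [1 + (1 − 0.29) × 1.85]
    = 0.943 × [1 + 0.71 × 1.85] = 0.943 × 2.3135 = 2.1816
MRP = 12.4% − 3.3% = 9.10%
E(R) = R_f + β_L × MRP = 3.3% + 2.1816 × 9.1% = 23.15%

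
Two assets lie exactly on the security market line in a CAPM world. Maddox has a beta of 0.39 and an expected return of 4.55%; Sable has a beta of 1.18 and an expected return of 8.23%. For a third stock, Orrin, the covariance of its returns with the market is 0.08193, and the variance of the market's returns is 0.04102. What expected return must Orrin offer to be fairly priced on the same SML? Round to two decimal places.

12.04%

MRP = (8.23% − 4.55%) / (1.18 − 0.39) = 4.6582%
R_f = 4.55% − 0.39 × 4.6582% = 2.7333%
β_Orrin = Cov / Var(R_m) = 0.08193 / 0.04102 = 1.9973
E(R_Orrin) = R_f + β × MRP = 2.7333% + 1.9973 × 4.6582% = 12.04%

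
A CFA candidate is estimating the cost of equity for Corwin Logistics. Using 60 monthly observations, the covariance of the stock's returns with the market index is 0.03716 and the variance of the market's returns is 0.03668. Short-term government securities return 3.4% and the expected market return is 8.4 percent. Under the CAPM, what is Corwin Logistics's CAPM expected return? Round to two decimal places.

β = Cov(R_i, R_m) / Var(R_m) = 0.03716 / 0.03668 = 1.0131
MRP = 8.4% − 3.4% = 5.00%
E(R) = R_f + β × MRP = 3.4% + 1.0131 × 5.0% = 8.47%

8.47%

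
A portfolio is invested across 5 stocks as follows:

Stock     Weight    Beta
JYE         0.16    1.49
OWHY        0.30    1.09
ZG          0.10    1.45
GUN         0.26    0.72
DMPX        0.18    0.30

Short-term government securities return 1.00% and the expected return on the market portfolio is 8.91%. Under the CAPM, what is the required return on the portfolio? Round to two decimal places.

8.53%

β_P = Σ w_i β_i = 0.16×1.49 + 0.30×1.09 + 0.10×1.45 + 0.26×0.72 + 0.18×0.30 = 0.9516
MRP = 8.91% − 1.00% = 7.91%
E(R_P) = R_f + β_P × MRP = 1.00% + 0.9516 × 7.91% = 8.53%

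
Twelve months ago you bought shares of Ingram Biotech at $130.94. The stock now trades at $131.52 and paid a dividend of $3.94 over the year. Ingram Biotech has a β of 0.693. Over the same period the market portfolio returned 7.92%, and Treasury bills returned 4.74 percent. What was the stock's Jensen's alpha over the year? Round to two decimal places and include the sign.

-3.49%

Realised HPR = (P1 + D1 − P0) / P0 = (131.52 + 3.94 − 130.94) / 130.94 = 4.52 / 130.94 = 3.4520%
MRP = 7.92% − 4.74% = 3.18%
CAPM required = R_f + β·MRP = 4.74% + 0.693 × 3.18% = 6.94374%
α = realised − required = 3.4520% − 6.94374% = -3.49%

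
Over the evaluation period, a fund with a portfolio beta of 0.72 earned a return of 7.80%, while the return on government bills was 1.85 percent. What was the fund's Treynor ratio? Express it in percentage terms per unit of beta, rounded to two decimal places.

Treynor = (R_P − R_f) / β_P = (7.80% − 1.85%) / 0.7200 = 5.95% / 0.7200 = 8.26%

8.26%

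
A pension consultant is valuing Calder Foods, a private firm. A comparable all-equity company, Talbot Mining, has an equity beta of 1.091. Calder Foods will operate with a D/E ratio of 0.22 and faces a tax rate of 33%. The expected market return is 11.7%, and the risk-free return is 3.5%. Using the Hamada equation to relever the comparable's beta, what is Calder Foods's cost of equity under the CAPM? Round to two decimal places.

13.76%

β_L = β_U × [1 + (1 − t)(D/E)] = 1.091 × [1 + (1 − 0.33) × 0.22]
    = 1.091 × [1 + 0.67 × 0.22] = 1.091 × 1.1474 = 1.2518
MRP = 11.7% − 3.5% = 8.20%
E(R) = R_f + β_L × MRP = 3.5% + 1.2518 × 8.2% = 13.76%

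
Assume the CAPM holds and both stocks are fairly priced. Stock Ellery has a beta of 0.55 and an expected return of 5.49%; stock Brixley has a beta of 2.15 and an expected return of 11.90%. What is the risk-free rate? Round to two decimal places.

3.29%

Both satisfy E(R) = R_f + β·MRP, so the slope of the SML is
MRP = (11.90% − 5.49%) / (2.15 − 0.55) = 6.41% / 1.60 = 4.0063%
R_f = E(R_Ellery) − β_Ellery·MRP = 5.49% − 0.55 × 4.0063% = 3.2865%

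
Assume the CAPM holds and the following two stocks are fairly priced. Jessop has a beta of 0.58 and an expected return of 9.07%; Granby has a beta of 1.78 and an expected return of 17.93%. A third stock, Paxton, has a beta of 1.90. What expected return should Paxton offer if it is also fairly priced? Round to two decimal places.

MRP (SML slope) = (17.93% − 9.07%) / (1.78 − 0.58) = 8.86% / 1.20 = 7.3833%
R_f (intercept) = 9.07% − 0.58 × 7.3833% = 4.7877%
E(R_Paxton) = R_f + β × MRP = 4.7877% + 1.90 × 7.3833% = 18.82%

18.82%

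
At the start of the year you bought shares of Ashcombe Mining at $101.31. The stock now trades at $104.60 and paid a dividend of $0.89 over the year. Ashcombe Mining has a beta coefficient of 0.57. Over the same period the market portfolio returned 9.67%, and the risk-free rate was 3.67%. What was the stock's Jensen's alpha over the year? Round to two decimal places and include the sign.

Realised HPR = (P1 + D1 − P0) / P0 = (104.60 + 0.89 − 101.31) / 101.31 = 4.18 / 101.31 = 4.1260%
MRP = 9.67% − 3.67% = 6.00%
CAPM required = R_f + β·MRP = 3.67% + 0.57 × 6.00% = 7.0900%
α = realised − required = 4.1260% − 7.0900% = -2.96%

-2.96%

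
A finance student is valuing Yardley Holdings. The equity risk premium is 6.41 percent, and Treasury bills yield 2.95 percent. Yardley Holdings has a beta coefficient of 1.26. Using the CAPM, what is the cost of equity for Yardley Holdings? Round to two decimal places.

E(R) = R_f + β × MRP = 2.95% + 1.26 × 6.41% = 11.03%

11.03%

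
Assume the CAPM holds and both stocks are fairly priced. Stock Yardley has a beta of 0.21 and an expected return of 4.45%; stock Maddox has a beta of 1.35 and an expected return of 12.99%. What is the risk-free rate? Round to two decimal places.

Both satisfy E(R) = R_f + β·MRP, so the slope of the SML is
MRP = (12.99% − 4.45%) / (1.35 − 0.21) = 8.54% / 1.14 = 7.4912%
R_f = E(R_Yardley) − β_Yardley·MRP = 4.45% − 0.21 × 7.4912% = 2.8768%

2.88%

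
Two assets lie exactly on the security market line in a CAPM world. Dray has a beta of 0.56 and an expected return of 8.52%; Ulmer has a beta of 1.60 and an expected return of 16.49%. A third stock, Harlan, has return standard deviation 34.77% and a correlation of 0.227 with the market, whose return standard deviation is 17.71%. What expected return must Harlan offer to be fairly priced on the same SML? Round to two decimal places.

7.64%

MRP = (16.49% − 8.52%) / (1.60 − 0.56) = 7.6635%
R_f = 8.52% − 0.56 × 7.6635% = 4.2284%
β_Harlan = ρ·σ_i/σ_m = 0.227 × 34.77 / 17.71 = 0.4457
E(R_Harlan) = R_f + β × MRP = 4.2284% + 0.4457 × 7.6635% = 7.64%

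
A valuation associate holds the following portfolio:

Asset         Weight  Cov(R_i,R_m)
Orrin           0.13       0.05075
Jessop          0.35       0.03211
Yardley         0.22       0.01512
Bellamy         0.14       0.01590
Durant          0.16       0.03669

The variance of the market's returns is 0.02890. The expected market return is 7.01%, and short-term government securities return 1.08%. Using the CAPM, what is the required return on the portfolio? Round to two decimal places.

7.08%

β_Orrin = 0.05075 / 0.02890 = 1.7561
β_Jessop = 0.03211 / 0.02890 = 1.1111
β_Yardley = 0.01512 / 0.02890 = 0.5232
β_Bellamy = 0.01590 / 0.02890 = 0.5502
β_Durant = 0.03669 / 0.02890 = 1.2696
β_P = Σ w_i β_i = 0.13×1.7561 + 0.35×1.1111 + 0.22×0.5232 + 0.14×0.5502 + 0.16×1.2696 = 1.0124
MRP = 7.01% − 1.08% = 5.93%
E(R_P) = R_f + β_P × MRP = 1.08% + 1.0124 × 5.93% = 7.08%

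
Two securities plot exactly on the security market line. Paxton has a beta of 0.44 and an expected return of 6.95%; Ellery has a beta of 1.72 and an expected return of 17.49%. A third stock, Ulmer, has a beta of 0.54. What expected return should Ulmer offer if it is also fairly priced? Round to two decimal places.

7.77%

MRP (SML slope) = (17.49% − 6.95%) / (1.72 − 0.44) = 10.54% / 1.28 = 8.2344%
R_f (intercept) = 6.95% − 0.44 × 8.2344% = 3.3269%
E(R_Ulmer) = R_f + β × MRP = 3.3269% + 0.54 × 8.2344% = 7.77%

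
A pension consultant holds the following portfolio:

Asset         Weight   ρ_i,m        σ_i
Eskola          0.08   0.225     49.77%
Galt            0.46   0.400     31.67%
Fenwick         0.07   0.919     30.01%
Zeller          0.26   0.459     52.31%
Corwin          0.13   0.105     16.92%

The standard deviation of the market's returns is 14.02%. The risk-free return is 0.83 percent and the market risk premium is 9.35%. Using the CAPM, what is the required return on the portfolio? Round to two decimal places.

10.92%

β_Eskola = 0.225 × 49.77% / 14.02% = 0.7987
β_Galt = 0.400 × 31.67% / 14.02% = 0.9036
β_Fenwick = 0.919 × 30.01% / 14.02% = 1.9671
β_Zeller = 0.459 × 52.31% / 14.02% = 1.7126
β_Corwin = 0.105 × 16.92% / 14.02% = 0.1267
β_P = Σ w_i β_i = 0.08×0.7987 + 0.46×0.9036 + 0.07×1.9671 + 0.26×1.7126 + 0.13×0.1267 = 1.0790
E(R_P) = R_f + β_P × MRP = 0.83% + 1.0790 × 9.35% = 10.92%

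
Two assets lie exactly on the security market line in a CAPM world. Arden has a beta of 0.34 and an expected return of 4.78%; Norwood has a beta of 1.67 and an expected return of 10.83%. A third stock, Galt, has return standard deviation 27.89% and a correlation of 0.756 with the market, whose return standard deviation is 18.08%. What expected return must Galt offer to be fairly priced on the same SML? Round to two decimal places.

MRP = (10.83% − 4.78%) / (1.67 − 0.34) = 4.5489%
R_f = 4.78% − 0.34 × 4.5489% = 3.2334%
β_Galt = ρ·σ_i/σ_m = 0.756 × 27.89 / 18.08 = 1.1662
E(R_Galt) = R_f + β × MRP = 3.2334% + 1.1662 × 4.5489% = 8.54%

8.54%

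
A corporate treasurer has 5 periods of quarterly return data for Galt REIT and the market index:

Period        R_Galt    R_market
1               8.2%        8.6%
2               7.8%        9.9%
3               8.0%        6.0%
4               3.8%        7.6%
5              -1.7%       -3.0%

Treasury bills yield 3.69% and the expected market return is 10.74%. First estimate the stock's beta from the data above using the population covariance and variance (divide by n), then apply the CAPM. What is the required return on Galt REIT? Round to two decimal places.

Mean R_i = (8.2 + 7.8 + 8.0 + 3.8 − 1.7) / 5 = 5.2200%
Mean R_m = (8.6 + 9.9 + 6.0 + 7.6 − 3.0) / 5 = 5.8200%
Σ(R_i − R̄_i)(R_m − R̄_m) = 77.8180  ⇒  Cov = 77.8180 / 5 = 15.5636
Σ(R_m − R̄_m)² = 105.3680  ⇒  Var(R_m) = 105.3680 / 5 = 21.0736
β = Cov / Var(R_m) = 15.5636 / 21.0736 = 0.7385
MRP = 10.74% − 3.69% = 7.05%
E(R) = R_f + β × MRP = 3.69% + 0.7385 × 7.05% = 8.90%

8.90%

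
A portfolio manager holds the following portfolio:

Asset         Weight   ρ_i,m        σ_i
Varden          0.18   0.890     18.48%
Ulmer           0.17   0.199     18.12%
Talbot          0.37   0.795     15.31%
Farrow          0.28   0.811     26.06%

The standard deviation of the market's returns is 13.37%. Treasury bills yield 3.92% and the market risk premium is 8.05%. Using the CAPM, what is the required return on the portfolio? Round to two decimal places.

12.35%

β_Varden = 0.890 × 18.48% / 13.37% = 1.2302
β_Ulmer = 0.199 × 18.12% / 13.37% = 0.2697
β_Talbot = 0.795 × 15.31% / 13.37% = 0.9104
β_Farrow = 0.811 × 26.06% / 13.37% = 1.5808
β_P = Σ w_i β_i = 0.18×1.2302 + 0.17×0.2697 + 0.37×0.9104 + 0.28×1.5808 = 1.0468
E(R_P) = R_f + β_P × MRP = 3.92% + 1.0468 × 8.05% = 12.35%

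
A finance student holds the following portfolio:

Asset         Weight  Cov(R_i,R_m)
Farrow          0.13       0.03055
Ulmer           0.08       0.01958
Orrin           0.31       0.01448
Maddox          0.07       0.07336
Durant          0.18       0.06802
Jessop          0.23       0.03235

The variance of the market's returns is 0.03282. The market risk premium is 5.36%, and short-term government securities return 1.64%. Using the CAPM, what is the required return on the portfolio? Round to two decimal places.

7.33%

β_Farrow = 0.03055 / 0.03282 = 0.9308
β_Ulmer = 0.01958 / 0.03282 = 0.5966
β_Orrin = 0.01448 / 0.03282 = 0.4412
β_Maddox = 0.07336 / 0.03282 = 2.2352
β_Durant = 0.06802 / 0.03282 = 2.0725
β_Jessop = 0.03235 / 0.03282 = 0.9857
β_P = Σ w_i β_i = 0.13×0.9308 + 0.08×0.5966 + 0.31×0.4412 + 0.07×2.2352 + 0.18×2.0725 + 0.23×0.9857 = 1.0617
E(R_P) = R_f + β_P × MRP = 1.64% + 1.0617 × 5.36% = 7.33%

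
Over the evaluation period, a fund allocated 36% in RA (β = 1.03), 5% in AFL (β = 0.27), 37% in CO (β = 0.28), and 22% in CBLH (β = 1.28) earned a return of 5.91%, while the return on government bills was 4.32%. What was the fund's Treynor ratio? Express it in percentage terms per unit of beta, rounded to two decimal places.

2.07%

β_P = 0.36×1.03 + 0.05×0.27 + 0.37×0.28 + 0.22×1.28 = 0.7695
Treynor = (R_P − R_f) / β_P = (5.91% − 4.32%) / 0.7695 = 1.59% / 0.7695 = 2.07%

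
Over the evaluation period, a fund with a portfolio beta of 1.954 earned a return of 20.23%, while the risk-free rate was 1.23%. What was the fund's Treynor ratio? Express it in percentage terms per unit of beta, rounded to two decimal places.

9.72%

Treynor = (R_P − R_f) / β_P = (20.23% − 1.23%) / 1.9540 = 19.00% / 1.9540 = 9.72%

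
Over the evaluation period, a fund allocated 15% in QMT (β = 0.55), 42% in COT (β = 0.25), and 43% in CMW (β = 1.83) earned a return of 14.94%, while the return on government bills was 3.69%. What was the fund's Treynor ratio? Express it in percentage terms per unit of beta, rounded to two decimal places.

β_P = 0.15×0.55 + 0.42×0.25 + 0.43×1.83 = 0.9744
Treynor = (R_P − R_f) / β_P = (14.94% − 3.69%) / 0.9744 = 11.25% / 0.9744 = 11.55%

11.55%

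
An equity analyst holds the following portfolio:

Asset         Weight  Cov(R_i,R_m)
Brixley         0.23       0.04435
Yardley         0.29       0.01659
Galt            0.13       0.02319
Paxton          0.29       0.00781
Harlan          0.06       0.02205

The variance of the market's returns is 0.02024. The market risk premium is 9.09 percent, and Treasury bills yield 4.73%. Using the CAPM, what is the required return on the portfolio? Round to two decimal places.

β_Brixley = 0.04435 / 0.02024 = 2.1912
β_Yardley = 0.01659 / 0.02024 = 0.8197
β_Galt = 0.02319 / 0.02024 = 1.1458
β_Paxton = 0.00781 / 0.02024 = 0.3859
β_Harlan = 0.02205 / 0.02024 = 1.0894
β_P = Σ w_i β_i = 0.23×2.1912 + 0.29×0.8197 + 0.13×1.1458 + 0.29×0.3859 + 0.06×1.0894 = 1.0679
E(R_P) = R_f + β_P × MRP = 4.73% + 1.0679 × 9.09% = 14.44%

14.44%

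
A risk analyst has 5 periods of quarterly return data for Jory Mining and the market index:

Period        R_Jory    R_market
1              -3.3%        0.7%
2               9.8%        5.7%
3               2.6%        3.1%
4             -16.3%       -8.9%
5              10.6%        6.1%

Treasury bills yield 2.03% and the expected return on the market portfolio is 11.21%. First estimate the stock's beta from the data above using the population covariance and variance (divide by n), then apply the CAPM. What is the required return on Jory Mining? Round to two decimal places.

Mean R_i = (-3.3 + 9.8 + 2.6 − 16.3 + 10.6) / 5 = 0.6800%
Mean R_m = (0.7 + 5.7 + 3.1 − 8.9 + 6.1) / 5 = 1.3400%
Σ(R_i − R̄_i)(R_m − R̄_m) = 266.7840  ⇒  Cov = 266.7840 / 5 = 53.3568
Σ(R_m − R̄_m)² = 150.0320  ⇒  Var(R_m) = 150.0320 / 5 = 30.0064
β = Cov / Var(R_m) = 53.3568 / 30.0064 = 1.7782
MRP = 11.21% − 2.03% = 9.18%
E(R) = R_f + β × MRP = 2.03% + 1.7782 × 9.18% = 18.35%

18.35%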